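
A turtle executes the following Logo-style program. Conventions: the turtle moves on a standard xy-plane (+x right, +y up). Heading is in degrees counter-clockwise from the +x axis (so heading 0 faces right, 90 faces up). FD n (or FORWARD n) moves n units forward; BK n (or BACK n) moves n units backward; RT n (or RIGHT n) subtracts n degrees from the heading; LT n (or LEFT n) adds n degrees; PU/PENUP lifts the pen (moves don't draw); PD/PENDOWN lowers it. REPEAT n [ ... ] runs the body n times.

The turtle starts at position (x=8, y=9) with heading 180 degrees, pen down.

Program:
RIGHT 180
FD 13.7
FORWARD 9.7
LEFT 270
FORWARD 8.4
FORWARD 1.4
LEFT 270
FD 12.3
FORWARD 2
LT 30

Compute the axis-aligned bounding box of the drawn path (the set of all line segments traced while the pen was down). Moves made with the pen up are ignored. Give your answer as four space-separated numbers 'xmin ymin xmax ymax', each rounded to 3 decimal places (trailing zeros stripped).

Executing turtle program step by step:
Start: pos=(8,9), heading=180, pen down
RT 180: heading 180 -> 0
FD 13.7: (8,9) -> (21.7,9) [heading=0, draw]
FD 9.7: (21.7,9) -> (31.4,9) [heading=0, draw]
LT 270: heading 0 -> 270
FD 8.4: (31.4,9) -> (31.4,0.6) [heading=270, draw]
FD 1.4: (31.4,0.6) -> (31.4,-0.8) [heading=270, draw]
LT 270: heading 270 -> 180
FD 12.3: (31.4,-0.8) -> (19.1,-0.8) [heading=180, draw]
FD 2: (19.1,-0.8) -> (17.1,-0.8) [heading=180, draw]
LT 30: heading 180 -> 210
Final: pos=(17.1,-0.8), heading=210, 6 segment(s) drawn

Segment endpoints: x in {8, 17.1, 19.1, 21.7, 31.4}, y in {-0.8, -0.8, -0.8, 0.6, 9}
xmin=8, ymin=-0.8, xmax=31.4, ymax=9

Answer: 8 -0.8 31.4 9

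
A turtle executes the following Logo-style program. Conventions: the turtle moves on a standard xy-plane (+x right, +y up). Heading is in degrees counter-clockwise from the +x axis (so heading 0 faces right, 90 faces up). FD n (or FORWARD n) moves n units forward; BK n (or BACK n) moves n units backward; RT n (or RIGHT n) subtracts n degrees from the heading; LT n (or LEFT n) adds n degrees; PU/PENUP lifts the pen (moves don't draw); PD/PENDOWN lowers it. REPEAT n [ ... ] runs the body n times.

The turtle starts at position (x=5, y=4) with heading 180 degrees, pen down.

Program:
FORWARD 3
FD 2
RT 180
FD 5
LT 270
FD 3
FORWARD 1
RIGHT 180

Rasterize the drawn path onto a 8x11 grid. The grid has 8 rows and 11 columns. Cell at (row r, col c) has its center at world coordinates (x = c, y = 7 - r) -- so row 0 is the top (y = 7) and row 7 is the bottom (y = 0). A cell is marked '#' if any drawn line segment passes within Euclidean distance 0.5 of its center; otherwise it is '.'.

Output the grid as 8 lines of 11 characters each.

Answer: ...........
...........
...........
######.....
.....#.....
.....#.....
.....#.....
.....#.....

Derivation:
Segment 0: (5,4) -> (2,4)
Segment 1: (2,4) -> (0,4)
Segment 2: (0,4) -> (5,4)
Segment 3: (5,4) -> (5,1)
Segment 4: (5,1) -> (5,0)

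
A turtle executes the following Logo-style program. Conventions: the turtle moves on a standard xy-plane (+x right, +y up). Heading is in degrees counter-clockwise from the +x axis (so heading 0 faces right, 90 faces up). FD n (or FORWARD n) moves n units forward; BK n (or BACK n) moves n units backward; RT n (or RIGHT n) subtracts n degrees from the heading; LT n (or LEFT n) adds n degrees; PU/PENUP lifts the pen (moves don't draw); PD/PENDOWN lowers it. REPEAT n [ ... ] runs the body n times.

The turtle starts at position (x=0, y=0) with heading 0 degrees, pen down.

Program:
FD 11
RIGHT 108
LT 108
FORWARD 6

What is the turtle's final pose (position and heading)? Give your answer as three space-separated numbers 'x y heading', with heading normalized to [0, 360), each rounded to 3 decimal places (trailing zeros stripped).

Answer: 17 0 0

Derivation:
Executing turtle program step by step:
Start: pos=(0,0), heading=0, pen down
FD 11: (0,0) -> (11,0) [heading=0, draw]
RT 108: heading 0 -> 252
LT 108: heading 252 -> 0
FD 6: (11,0) -> (17,0) [heading=0, draw]
Final: pos=(17,0), heading=0, 2 segment(s) drawn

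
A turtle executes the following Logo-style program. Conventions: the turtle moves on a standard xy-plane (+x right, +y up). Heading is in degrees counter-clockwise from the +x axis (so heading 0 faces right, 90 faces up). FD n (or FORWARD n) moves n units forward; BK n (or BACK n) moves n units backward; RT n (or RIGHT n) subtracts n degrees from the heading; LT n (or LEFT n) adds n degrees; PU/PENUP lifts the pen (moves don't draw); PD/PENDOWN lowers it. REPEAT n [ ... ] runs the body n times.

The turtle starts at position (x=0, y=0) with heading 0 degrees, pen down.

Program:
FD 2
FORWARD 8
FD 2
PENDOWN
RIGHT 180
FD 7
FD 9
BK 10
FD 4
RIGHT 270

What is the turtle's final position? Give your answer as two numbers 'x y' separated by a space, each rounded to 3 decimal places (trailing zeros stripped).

Executing turtle program step by step:
Start: pos=(0,0), heading=0, pen down
FD 2: (0,0) -> (2,0) [heading=0, draw]
FD 8: (2,0) -> (10,0) [heading=0, draw]
FD 2: (10,0) -> (12,0) [heading=0, draw]
PD: pen down
RT 180: heading 0 -> 180
FD 7: (12,0) -> (5,0) [heading=180, draw]
FD 9: (5,0) -> (-4,0) [heading=180, draw]
BK 10: (-4,0) -> (6,0) [heading=180, draw]
FD 4: (6,0) -> (2,0) [heading=180, draw]
RT 270: heading 180 -> 270
Final: pos=(2,0), heading=270, 7 segment(s) drawn

Answer: 2 0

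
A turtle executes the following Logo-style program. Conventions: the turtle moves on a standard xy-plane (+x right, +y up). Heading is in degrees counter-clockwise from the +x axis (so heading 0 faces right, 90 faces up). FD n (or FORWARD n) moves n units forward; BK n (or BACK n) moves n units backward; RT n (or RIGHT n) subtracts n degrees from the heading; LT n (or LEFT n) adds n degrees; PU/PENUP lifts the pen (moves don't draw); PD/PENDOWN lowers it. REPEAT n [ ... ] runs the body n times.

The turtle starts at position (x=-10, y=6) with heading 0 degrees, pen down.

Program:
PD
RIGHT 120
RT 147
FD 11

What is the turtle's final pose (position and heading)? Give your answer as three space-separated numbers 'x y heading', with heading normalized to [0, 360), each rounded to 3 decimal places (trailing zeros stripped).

Answer: -10.576 16.985 93

Derivation:
Executing turtle program step by step:
Start: pos=(-10,6), heading=0, pen down
PD: pen down
RT 120: heading 0 -> 240
RT 147: heading 240 -> 93
FD 11: (-10,6) -> (-10.576,16.985) [heading=93, draw]
Final: pos=(-10.576,16.985), heading=93, 1 segment(s) drawn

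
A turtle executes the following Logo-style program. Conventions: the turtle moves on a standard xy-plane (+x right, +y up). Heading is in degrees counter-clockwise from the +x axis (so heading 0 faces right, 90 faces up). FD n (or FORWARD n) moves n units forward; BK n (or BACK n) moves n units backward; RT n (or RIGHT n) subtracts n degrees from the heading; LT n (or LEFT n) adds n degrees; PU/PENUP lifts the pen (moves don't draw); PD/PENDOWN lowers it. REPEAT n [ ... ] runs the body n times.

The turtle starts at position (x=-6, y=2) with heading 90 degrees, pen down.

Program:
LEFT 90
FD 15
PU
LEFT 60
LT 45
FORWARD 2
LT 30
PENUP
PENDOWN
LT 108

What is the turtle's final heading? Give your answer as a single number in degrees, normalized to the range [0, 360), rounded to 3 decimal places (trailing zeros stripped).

Executing turtle program step by step:
Start: pos=(-6,2), heading=90, pen down
LT 90: heading 90 -> 180
FD 15: (-6,2) -> (-21,2) [heading=180, draw]
PU: pen up
LT 60: heading 180 -> 240
LT 45: heading 240 -> 285
FD 2: (-21,2) -> (-20.482,0.068) [heading=285, move]
LT 30: heading 285 -> 315
PU: pen up
PD: pen down
LT 108: heading 315 -> 63
Final: pos=(-20.482,0.068), heading=63, 1 segment(s) drawn

Answer: 63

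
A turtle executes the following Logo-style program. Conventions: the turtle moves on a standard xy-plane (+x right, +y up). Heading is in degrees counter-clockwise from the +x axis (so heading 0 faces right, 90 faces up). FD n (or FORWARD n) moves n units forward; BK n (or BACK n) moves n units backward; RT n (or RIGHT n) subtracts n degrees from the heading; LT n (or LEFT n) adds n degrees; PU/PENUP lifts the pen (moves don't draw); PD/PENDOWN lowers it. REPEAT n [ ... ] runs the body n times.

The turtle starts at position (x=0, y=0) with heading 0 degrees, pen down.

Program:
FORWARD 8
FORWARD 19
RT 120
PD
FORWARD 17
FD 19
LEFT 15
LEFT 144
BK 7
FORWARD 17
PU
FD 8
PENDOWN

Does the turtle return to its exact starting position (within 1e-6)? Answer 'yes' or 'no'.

Executing turtle program step by step:
Start: pos=(0,0), heading=0, pen down
FD 8: (0,0) -> (8,0) [heading=0, draw]
FD 19: (8,0) -> (27,0) [heading=0, draw]
RT 120: heading 0 -> 240
PD: pen down
FD 17: (27,0) -> (18.5,-14.722) [heading=240, draw]
FD 19: (18.5,-14.722) -> (9,-31.177) [heading=240, draw]
LT 15: heading 240 -> 255
LT 144: heading 255 -> 39
BK 7: (9,-31.177) -> (3.56,-35.582) [heading=39, draw]
FD 17: (3.56,-35.582) -> (16.771,-24.884) [heading=39, draw]
PU: pen up
FD 8: (16.771,-24.884) -> (22.989,-19.849) [heading=39, move]
PD: pen down
Final: pos=(22.989,-19.849), heading=39, 6 segment(s) drawn

Start position: (0, 0)
Final position: (22.989, -19.849)
Distance = 30.372; >= 1e-6 -> NOT closed

Answer: no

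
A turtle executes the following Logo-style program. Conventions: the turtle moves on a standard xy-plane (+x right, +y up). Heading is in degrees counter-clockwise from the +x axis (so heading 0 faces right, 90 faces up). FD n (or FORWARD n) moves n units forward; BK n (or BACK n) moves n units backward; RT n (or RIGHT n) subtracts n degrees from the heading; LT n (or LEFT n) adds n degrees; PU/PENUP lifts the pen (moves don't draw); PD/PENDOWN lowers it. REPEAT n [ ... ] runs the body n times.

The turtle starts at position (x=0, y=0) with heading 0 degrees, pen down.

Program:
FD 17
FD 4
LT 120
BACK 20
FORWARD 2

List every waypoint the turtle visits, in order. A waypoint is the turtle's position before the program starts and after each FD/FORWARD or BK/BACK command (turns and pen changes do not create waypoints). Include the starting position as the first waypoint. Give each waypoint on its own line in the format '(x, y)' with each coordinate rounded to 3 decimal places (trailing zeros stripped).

Executing turtle program step by step:
Start: pos=(0,0), heading=0, pen down
FD 17: (0,0) -> (17,0) [heading=0, draw]
FD 4: (17,0) -> (21,0) [heading=0, draw]
LT 120: heading 0 -> 120
BK 20: (21,0) -> (31,-17.321) [heading=120, draw]
FD 2: (31,-17.321) -> (30,-15.588) [heading=120, draw]
Final: pos=(30,-15.588), heading=120, 4 segment(s) drawn
Waypoints (5 total):
(0, 0)
(17, 0)
(21, 0)
(31, -17.321)
(30, -15.588)

Answer: (0, 0)
(17, 0)
(21, 0)
(31, -17.321)
(30, -15.588)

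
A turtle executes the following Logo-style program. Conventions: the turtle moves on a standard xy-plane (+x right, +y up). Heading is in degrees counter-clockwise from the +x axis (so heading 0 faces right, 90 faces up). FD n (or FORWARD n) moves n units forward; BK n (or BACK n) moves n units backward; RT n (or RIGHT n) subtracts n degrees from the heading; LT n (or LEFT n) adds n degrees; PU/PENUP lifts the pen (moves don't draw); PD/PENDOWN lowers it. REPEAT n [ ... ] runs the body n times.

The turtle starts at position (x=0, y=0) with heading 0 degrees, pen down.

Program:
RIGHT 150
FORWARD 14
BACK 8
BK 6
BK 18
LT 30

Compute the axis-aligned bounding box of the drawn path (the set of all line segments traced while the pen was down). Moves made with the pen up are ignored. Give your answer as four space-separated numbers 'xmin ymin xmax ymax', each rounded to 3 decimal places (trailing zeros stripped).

Executing turtle program step by step:
Start: pos=(0,0), heading=0, pen down
RT 150: heading 0 -> 210
FD 14: (0,0) -> (-12.124,-7) [heading=210, draw]
BK 8: (-12.124,-7) -> (-5.196,-3) [heading=210, draw]
BK 6: (-5.196,-3) -> (0,0) [heading=210, draw]
BK 18: (0,0) -> (15.588,9) [heading=210, draw]
LT 30: heading 210 -> 240
Final: pos=(15.588,9), heading=240, 4 segment(s) drawn

Segment endpoints: x in {-12.124, -5.196, 0, 0, 15.588}, y in {-7, -3, 0, 9}
xmin=-12.124, ymin=-7, xmax=15.588, ymax=9

Answer: -12.124 -7 15.588 9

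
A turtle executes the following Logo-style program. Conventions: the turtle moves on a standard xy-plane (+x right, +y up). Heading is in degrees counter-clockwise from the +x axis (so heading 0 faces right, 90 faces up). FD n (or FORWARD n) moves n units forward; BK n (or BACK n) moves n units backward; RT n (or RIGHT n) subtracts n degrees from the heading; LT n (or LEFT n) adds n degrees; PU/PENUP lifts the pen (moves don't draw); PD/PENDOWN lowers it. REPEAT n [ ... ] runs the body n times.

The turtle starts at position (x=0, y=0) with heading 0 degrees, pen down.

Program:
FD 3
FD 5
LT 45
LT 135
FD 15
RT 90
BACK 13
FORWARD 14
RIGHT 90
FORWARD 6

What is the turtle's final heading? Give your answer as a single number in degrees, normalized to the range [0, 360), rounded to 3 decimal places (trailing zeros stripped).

Executing turtle program step by step:
Start: pos=(0,0), heading=0, pen down
FD 3: (0,0) -> (3,0) [heading=0, draw]
FD 5: (3,0) -> (8,0) [heading=0, draw]
LT 45: heading 0 -> 45
LT 135: heading 45 -> 180
FD 15: (8,0) -> (-7,0) [heading=180, draw]
RT 90: heading 180 -> 90
BK 13: (-7,0) -> (-7,-13) [heading=90, draw]
FD 14: (-7,-13) -> (-7,1) [heading=90, draw]
RT 90: heading 90 -> 0
FD 6: (-7,1) -> (-1,1) [heading=0, draw]
Final: pos=(-1,1), heading=0, 6 segment(s) drawn

Answer: 0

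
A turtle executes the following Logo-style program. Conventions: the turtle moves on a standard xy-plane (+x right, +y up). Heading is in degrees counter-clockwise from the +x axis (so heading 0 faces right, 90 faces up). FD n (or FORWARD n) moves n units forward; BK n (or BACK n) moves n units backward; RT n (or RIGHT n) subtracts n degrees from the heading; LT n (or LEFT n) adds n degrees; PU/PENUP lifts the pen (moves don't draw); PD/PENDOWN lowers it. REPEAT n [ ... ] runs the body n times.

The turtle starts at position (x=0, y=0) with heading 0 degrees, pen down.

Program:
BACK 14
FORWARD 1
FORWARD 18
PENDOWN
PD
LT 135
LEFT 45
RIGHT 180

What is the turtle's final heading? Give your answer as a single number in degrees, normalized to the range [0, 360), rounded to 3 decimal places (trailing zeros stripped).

Answer: 0

Derivation:
Executing turtle program step by step:
Start: pos=(0,0), heading=0, pen down
BK 14: (0,0) -> (-14,0) [heading=0, draw]
FD 1: (-14,0) -> (-13,0) [heading=0, draw]
FD 18: (-13,0) -> (5,0) [heading=0, draw]
PD: pen down
PD: pen down
LT 135: heading 0 -> 135
LT 45: heading 135 -> 180
RT 180: heading 180 -> 0
Final: pos=(5,0), heading=0, 3 segment(s) drawn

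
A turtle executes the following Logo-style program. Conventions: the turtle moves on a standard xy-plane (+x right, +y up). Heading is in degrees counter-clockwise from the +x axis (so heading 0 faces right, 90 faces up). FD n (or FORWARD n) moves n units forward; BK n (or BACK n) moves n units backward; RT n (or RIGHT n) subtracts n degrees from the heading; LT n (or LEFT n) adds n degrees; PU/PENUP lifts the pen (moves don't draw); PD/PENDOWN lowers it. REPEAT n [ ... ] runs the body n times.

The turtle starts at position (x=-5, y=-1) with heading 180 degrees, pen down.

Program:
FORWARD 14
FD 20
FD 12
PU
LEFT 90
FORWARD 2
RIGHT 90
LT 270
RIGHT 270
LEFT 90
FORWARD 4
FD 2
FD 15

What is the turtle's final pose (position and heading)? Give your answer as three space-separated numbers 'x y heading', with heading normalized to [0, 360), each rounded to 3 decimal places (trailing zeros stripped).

Answer: -51 -24 270

Derivation:
Executing turtle program step by step:
Start: pos=(-5,-1), heading=180, pen down
FD 14: (-5,-1) -> (-19,-1) [heading=180, draw]
FD 20: (-19,-1) -> (-39,-1) [heading=180, draw]
FD 12: (-39,-1) -> (-51,-1) [heading=180, draw]
PU: pen up
LT 90: heading 180 -> 270
FD 2: (-51,-1) -> (-51,-3) [heading=270, move]
RT 90: heading 270 -> 180
LT 270: heading 180 -> 90
RT 270: heading 90 -> 180
LT 90: heading 180 -> 270
FD 4: (-51,-3) -> (-51,-7) [heading=270, move]
FD 2: (-51,-7) -> (-51,-9) [heading=270, move]
FD 15: (-51,-9) -> (-51,-24) [heading=270, move]
Final: pos=(-51,-24), heading=270, 3 segment(s) drawn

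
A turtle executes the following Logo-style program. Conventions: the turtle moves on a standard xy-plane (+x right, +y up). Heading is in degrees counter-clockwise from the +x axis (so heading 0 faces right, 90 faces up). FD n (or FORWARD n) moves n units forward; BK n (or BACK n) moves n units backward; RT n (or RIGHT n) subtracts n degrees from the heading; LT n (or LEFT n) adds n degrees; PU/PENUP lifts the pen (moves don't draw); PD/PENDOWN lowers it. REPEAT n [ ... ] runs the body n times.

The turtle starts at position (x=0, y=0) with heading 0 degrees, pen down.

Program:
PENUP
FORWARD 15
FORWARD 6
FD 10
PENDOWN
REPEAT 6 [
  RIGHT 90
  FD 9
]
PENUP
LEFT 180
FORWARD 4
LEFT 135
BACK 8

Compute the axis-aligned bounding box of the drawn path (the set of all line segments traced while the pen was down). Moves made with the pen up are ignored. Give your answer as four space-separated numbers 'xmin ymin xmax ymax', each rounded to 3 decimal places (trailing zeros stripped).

Executing turtle program step by step:
Start: pos=(0,0), heading=0, pen down
PU: pen up
FD 15: (0,0) -> (15,0) [heading=0, move]
FD 6: (15,0) -> (21,0) [heading=0, move]
FD 10: (21,0) -> (31,0) [heading=0, move]
PD: pen down
REPEAT 6 [
  -- iteration 1/6 --
  RT 90: heading 0 -> 270
  FD 9: (31,0) -> (31,-9) [heading=270, draw]
  -- iteration 2/6 --
  RT 90: heading 270 -> 180
  FD 9: (31,-9) -> (22,-9) [heading=180, draw]
  -- iteration 3/6 --
  RT 90: heading 180 -> 90
  FD 9: (22,-9) -> (22,0) [heading=90, draw]
  -- iteration 4/6 --
  RT 90: heading 90 -> 0
  FD 9: (22,0) -> (31,0) [heading=0, draw]
  -- iteration 5/6 --
  RT 90: heading 0 -> 270
  FD 9: (31,0) -> (31,-9) [heading=270, draw]
  -- iteration 6/6 --
  RT 90: heading 270 -> 180
  FD 9: (31,-9) -> (22,-9) [heading=180, draw]
]
PU: pen up
LT 180: heading 180 -> 0
FD 4: (22,-9) -> (26,-9) [heading=0, move]
LT 135: heading 0 -> 135
BK 8: (26,-9) -> (31.657,-14.657) [heading=135, move]
Final: pos=(31.657,-14.657), heading=135, 6 segment(s) drawn

Segment endpoints: x in {22, 22, 31, 31}, y in {-9, -9, -9, 0, 0, 0}
xmin=22, ymin=-9, xmax=31, ymax=0

Answer: 22 -9 31 0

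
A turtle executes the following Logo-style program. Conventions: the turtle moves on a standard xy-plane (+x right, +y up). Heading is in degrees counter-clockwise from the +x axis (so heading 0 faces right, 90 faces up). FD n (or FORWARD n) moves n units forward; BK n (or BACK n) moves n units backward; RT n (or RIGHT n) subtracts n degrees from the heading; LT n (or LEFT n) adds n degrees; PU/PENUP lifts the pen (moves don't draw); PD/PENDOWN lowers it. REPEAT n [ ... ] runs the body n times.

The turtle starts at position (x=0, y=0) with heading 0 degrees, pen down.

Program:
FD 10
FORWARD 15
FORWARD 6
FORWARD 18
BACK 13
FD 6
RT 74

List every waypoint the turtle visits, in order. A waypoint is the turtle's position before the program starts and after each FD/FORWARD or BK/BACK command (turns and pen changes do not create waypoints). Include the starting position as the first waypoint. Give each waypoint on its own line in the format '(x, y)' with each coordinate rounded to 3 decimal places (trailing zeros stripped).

Answer: (0, 0)
(10, 0)
(25, 0)
(31, 0)
(49, 0)
(36, 0)
(42, 0)

Derivation:
Executing turtle program step by step:
Start: pos=(0,0), heading=0, pen down
FD 10: (0,0) -> (10,0) [heading=0, draw]
FD 15: (10,0) -> (25,0) [heading=0, draw]
FD 6: (25,0) -> (31,0) [heading=0, draw]
FD 18: (31,0) -> (49,0) [heading=0, draw]
BK 13: (49,0) -> (36,0) [heading=0, draw]
FD 6: (36,0) -> (42,0) [heading=0, draw]
RT 74: heading 0 -> 286
Final: pos=(42,0), heading=286, 6 segment(s) drawn
Waypoints (7 total):
(0, 0)
(10, 0)
(25, 0)
(31, 0)
(49, 0)
(36, 0)
(42, 0)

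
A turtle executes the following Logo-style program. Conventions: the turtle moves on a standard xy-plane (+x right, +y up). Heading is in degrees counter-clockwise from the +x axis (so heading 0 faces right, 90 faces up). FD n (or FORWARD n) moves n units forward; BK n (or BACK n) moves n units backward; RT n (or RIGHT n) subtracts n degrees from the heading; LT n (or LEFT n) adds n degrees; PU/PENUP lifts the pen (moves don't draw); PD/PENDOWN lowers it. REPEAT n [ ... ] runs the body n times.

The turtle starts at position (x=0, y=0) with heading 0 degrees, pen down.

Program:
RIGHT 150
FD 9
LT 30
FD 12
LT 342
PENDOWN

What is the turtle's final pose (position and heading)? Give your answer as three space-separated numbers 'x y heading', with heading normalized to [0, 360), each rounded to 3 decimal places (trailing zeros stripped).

Answer: -13.794 -14.892 222

Derivation:
Executing turtle program step by step:
Start: pos=(0,0), heading=0, pen down
RT 150: heading 0 -> 210
FD 9: (0,0) -> (-7.794,-4.5) [heading=210, draw]
LT 30: heading 210 -> 240
FD 12: (-7.794,-4.5) -> (-13.794,-14.892) [heading=240, draw]
LT 342: heading 240 -> 222
PD: pen down
Final: pos=(-13.794,-14.892), heading=222, 2 segment(s) drawn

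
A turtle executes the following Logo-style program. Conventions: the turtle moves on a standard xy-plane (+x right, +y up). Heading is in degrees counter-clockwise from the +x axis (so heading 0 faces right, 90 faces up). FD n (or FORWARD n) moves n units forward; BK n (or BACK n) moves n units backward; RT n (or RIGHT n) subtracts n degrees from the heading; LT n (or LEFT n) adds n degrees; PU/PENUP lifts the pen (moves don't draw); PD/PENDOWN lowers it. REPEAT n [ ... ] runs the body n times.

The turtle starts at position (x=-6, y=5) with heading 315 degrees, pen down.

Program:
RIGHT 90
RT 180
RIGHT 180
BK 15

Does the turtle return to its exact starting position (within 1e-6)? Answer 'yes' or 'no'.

Answer: no

Derivation:
Executing turtle program step by step:
Start: pos=(-6,5), heading=315, pen down
RT 90: heading 315 -> 225
RT 180: heading 225 -> 45
RT 180: heading 45 -> 225
BK 15: (-6,5) -> (4.607,15.607) [heading=225, draw]
Final: pos=(4.607,15.607), heading=225, 1 segment(s) drawn

Start position: (-6, 5)
Final position: (4.607, 15.607)
Distance = 15; >= 1e-6 -> NOT closed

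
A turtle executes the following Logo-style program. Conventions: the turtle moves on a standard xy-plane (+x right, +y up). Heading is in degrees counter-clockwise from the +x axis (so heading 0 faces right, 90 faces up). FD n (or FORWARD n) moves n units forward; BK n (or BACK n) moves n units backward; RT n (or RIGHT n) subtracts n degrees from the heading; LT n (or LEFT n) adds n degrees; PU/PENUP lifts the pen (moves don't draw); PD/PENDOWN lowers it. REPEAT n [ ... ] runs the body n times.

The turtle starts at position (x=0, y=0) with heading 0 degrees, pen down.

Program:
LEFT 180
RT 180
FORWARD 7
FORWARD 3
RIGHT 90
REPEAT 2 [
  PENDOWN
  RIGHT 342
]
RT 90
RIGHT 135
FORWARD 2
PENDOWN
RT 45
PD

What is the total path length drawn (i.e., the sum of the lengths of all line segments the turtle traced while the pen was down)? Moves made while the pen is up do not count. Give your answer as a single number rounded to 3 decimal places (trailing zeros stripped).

Executing turtle program step by step:
Start: pos=(0,0), heading=0, pen down
LT 180: heading 0 -> 180
RT 180: heading 180 -> 0
FD 7: (0,0) -> (7,0) [heading=0, draw]
FD 3: (7,0) -> (10,0) [heading=0, draw]
RT 90: heading 0 -> 270
REPEAT 2 [
  -- iteration 1/2 --
  PD: pen down
  RT 342: heading 270 -> 288
  -- iteration 2/2 --
  PD: pen down
  RT 342: heading 288 -> 306
]
RT 90: heading 306 -> 216
RT 135: heading 216 -> 81
FD 2: (10,0) -> (10.313,1.975) [heading=81, draw]
PD: pen down
RT 45: heading 81 -> 36
PD: pen down
Final: pos=(10.313,1.975), heading=36, 3 segment(s) drawn

Segment lengths:
  seg 1: (0,0) -> (7,0), length = 7
  seg 2: (7,0) -> (10,0), length = 3
  seg 3: (10,0) -> (10.313,1.975), length = 2
Total = 12

Answer: 12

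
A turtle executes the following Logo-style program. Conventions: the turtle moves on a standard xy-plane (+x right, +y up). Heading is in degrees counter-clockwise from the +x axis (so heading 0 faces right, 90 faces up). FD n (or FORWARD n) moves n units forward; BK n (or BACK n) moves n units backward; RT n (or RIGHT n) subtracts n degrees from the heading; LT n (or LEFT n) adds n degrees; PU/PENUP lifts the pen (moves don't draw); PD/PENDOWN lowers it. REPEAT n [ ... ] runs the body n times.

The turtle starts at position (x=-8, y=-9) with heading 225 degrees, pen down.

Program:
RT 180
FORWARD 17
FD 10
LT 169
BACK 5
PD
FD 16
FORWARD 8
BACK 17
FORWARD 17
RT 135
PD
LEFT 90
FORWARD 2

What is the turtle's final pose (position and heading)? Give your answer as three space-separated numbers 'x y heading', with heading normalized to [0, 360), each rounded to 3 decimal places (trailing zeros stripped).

Executing turtle program step by step:
Start: pos=(-8,-9), heading=225, pen down
RT 180: heading 225 -> 45
FD 17: (-8,-9) -> (4.021,3.021) [heading=45, draw]
FD 10: (4.021,3.021) -> (11.092,10.092) [heading=45, draw]
LT 169: heading 45 -> 214
BK 5: (11.092,10.092) -> (15.237,12.888) [heading=214, draw]
PD: pen down
FD 16: (15.237,12.888) -> (1.972,3.941) [heading=214, draw]
FD 8: (1.972,3.941) -> (-4.66,-0.533) [heading=214, draw]
BK 17: (-4.66,-0.533) -> (9.434,8.973) [heading=214, draw]
FD 17: (9.434,8.973) -> (-4.66,-0.533) [heading=214, draw]
RT 135: heading 214 -> 79
PD: pen down
LT 90: heading 79 -> 169
FD 2: (-4.66,-0.533) -> (-6.623,-0.151) [heading=169, draw]
Final: pos=(-6.623,-0.151), heading=169, 8 segment(s) drawn

Answer: -6.623 -0.151 169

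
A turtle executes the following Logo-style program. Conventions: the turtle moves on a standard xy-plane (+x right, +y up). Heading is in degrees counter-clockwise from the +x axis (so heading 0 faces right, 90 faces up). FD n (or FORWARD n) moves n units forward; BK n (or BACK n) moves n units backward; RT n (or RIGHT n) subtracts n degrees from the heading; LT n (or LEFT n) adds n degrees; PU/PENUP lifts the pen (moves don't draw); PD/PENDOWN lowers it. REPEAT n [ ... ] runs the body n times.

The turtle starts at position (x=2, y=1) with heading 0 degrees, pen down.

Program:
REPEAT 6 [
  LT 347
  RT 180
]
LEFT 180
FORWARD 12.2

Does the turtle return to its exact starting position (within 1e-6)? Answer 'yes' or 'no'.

Executing turtle program step by step:
Start: pos=(2,1), heading=0, pen down
REPEAT 6 [
  -- iteration 1/6 --
  LT 347: heading 0 -> 347
  RT 180: heading 347 -> 167
  -- iteration 2/6 --
  LT 347: heading 167 -> 154
  RT 180: heading 154 -> 334
  -- iteration 3/6 --
  LT 347: heading 334 -> 321
  RT 180: heading 321 -> 141
  -- iteration 4/6 --
  LT 347: heading 141 -> 128
  RT 180: heading 128 -> 308
  -- iteration 5/6 --
  LT 347: heading 308 -> 295
  RT 180: heading 295 -> 115
  -- iteration 6/6 --
  LT 347: heading 115 -> 102
  RT 180: heading 102 -> 282
]
LT 180: heading 282 -> 102
FD 12.2: (2,1) -> (-0.537,12.933) [heading=102, draw]
Final: pos=(-0.537,12.933), heading=102, 1 segment(s) drawn

Start position: (2, 1)
Final position: (-0.537, 12.933)
Distance = 12.2; >= 1e-6 -> NOT closed

Answer: no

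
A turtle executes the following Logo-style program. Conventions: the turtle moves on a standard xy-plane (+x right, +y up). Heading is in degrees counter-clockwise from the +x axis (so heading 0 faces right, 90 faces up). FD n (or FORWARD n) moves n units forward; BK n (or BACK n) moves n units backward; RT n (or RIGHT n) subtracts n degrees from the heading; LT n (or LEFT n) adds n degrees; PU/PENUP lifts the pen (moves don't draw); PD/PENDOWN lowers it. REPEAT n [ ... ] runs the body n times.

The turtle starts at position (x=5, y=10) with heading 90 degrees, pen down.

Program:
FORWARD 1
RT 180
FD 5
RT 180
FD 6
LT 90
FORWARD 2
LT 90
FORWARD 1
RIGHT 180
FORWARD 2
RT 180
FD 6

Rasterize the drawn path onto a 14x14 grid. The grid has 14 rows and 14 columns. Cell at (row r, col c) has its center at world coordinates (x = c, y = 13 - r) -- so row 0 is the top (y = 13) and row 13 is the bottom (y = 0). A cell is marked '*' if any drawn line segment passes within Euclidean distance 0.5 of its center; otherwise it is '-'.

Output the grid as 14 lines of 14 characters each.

Segment 0: (5,10) -> (5,11)
Segment 1: (5,11) -> (5,6)
Segment 2: (5,6) -> (5,12)
Segment 3: (5,12) -> (3,12)
Segment 4: (3,12) -> (3,11)
Segment 5: (3,11) -> (3,13)
Segment 6: (3,13) -> (3,7)

Answer: ---*----------
---***--------
---*-*--------
---*-*--------
---*-*--------
---*-*--------
---*-*--------
-----*--------
--------------
--------------
--------------
--------------
--------------
--------------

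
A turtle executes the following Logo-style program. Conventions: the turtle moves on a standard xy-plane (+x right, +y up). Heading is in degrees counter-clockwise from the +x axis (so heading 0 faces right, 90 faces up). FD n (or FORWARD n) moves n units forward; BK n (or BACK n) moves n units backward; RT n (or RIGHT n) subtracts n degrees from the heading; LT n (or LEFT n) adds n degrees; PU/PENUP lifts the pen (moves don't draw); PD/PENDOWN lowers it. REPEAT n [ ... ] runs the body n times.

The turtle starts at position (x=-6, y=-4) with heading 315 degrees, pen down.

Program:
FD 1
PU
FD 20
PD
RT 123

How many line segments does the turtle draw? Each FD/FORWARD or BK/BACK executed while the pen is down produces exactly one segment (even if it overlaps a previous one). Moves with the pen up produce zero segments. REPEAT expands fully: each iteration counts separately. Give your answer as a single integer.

Answer: 1

Derivation:
Executing turtle program step by step:
Start: pos=(-6,-4), heading=315, pen down
FD 1: (-6,-4) -> (-5.293,-4.707) [heading=315, draw]
PU: pen up
FD 20: (-5.293,-4.707) -> (8.849,-18.849) [heading=315, move]
PD: pen down
RT 123: heading 315 -> 192
Final: pos=(8.849,-18.849), heading=192, 1 segment(s) drawn
Segments drawn: 1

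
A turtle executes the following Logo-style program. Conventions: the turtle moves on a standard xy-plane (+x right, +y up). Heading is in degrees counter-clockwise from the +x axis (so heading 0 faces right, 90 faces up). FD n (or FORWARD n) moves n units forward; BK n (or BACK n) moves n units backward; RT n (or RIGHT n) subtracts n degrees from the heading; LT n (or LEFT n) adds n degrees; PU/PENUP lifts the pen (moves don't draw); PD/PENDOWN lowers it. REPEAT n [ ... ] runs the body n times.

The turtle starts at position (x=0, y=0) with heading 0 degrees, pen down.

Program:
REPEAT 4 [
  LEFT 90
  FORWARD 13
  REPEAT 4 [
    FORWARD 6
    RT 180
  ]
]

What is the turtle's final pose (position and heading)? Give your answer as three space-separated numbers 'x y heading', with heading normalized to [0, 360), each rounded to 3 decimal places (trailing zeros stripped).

Answer: 0 0 0

Derivation:
Executing turtle program step by step:
Start: pos=(0,0), heading=0, pen down
REPEAT 4 [
  -- iteration 1/4 --
  LT 90: heading 0 -> 90
  FD 13: (0,0) -> (0,13) [heading=90, draw]
  REPEAT 4 [
    -- iteration 1/4 --
    FD 6: (0,13) -> (0,19) [heading=90, draw]
    RT 180: heading 90 -> 270
    -- iteration 2/4 --
    FD 6: (0,19) -> (0,13) [heading=270, draw]
    RT 180: heading 270 -> 90
    -- iteration 3/4 --
    FD 6: (0,13) -> (0,19) [heading=90, draw]
    RT 180: heading 90 -> 270
    -- iteration 4/4 --
    FD 6: (0,19) -> (0,13) [heading=270, draw]
    RT 180: heading 270 -> 90
  ]
  -- iteration 2/4 --
  LT 90: heading 90 -> 180
  FD 13: (0,13) -> (-13,13) [heading=180, draw]
  REPEAT 4 [
    -- iteration 1/4 --
    FD 6: (-13,13) -> (-19,13) [heading=180, draw]
    RT 180: heading 180 -> 0
    -- iteration 2/4 --
    FD 6: (-19,13) -> (-13,13) [heading=0, draw]
    RT 180: heading 0 -> 180
    -- iteration 3/4 --
    FD 6: (-13,13) -> (-19,13) [heading=180, draw]
    RT 180: heading 180 -> 0
    -- iteration 4/4 --
    FD 6: (-19,13) -> (-13,13) [heading=0, draw]
    RT 180: heading 0 -> 180
  ]
  -- iteration 3/4 --
  LT 90: heading 180 -> 270
  FD 13: (-13,13) -> (-13,0) [heading=270, draw]
  REPEAT 4 [
    -- iteration 1/4 --
    FD 6: (-13,0) -> (-13,-6) [heading=270, draw]
    RT 180: heading 270 -> 90
    -- iteration 2/4 --
    FD 6: (-13,-6) -> (-13,0) [heading=90, draw]
    RT 180: heading 90 -> 270
    -- iteration 3/4 --
    FD 6: (-13,0) -> (-13,-6) [heading=270, draw]
    RT 180: heading 270 -> 90
    -- iteration 4/4 --
    FD 6: (-13,-6) -> (-13,0) [heading=90, draw]
    RT 180: heading 90 -> 270
  ]
  -- iteration 4/4 --
  LT 90: heading 270 -> 0
  FD 13: (-13,0) -> (0,0) [heading=0, draw]
  REPEAT 4 [
    -- iteration 1/4 --
    FD 6: (0,0) -> (6,0) [heading=0, draw]
    RT 180: heading 0 -> 180
    -- iteration 2/4 --
    FD 6: (6,0) -> (0,0) [heading=180, draw]
    RT 180: heading 180 -> 0
    -- iteration 3/4 --
    FD 6: (0,0) -> (6,0) [heading=0, draw]
    RT 180: heading 0 -> 180
    -- iteration 4/4 --
    FD 6: (6,0) -> (0,0) [heading=180, draw]
    RT 180: heading 180 -> 0
  ]
]
Final: pos=(0,0), heading=0, 20 segment(s) drawn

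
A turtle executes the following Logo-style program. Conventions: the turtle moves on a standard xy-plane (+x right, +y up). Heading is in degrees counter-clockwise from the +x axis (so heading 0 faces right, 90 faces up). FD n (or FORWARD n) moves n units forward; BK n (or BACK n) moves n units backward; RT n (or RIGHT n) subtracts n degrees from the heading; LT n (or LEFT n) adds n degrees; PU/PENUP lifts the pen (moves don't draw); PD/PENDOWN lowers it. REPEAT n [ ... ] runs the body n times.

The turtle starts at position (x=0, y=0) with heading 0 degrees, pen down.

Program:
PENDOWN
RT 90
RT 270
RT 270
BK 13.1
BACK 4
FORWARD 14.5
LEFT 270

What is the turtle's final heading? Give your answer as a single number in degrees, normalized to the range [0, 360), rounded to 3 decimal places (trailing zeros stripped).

Answer: 0

Derivation:
Executing turtle program step by step:
Start: pos=(0,0), heading=0, pen down
PD: pen down
RT 90: heading 0 -> 270
RT 270: heading 270 -> 0
RT 270: heading 0 -> 90
BK 13.1: (0,0) -> (0,-13.1) [heading=90, draw]
BK 4: (0,-13.1) -> (0,-17.1) [heading=90, draw]
FD 14.5: (0,-17.1) -> (0,-2.6) [heading=90, draw]
LT 270: heading 90 -> 0
Final: pos=(0,-2.6), heading=0, 3 segment(s) drawn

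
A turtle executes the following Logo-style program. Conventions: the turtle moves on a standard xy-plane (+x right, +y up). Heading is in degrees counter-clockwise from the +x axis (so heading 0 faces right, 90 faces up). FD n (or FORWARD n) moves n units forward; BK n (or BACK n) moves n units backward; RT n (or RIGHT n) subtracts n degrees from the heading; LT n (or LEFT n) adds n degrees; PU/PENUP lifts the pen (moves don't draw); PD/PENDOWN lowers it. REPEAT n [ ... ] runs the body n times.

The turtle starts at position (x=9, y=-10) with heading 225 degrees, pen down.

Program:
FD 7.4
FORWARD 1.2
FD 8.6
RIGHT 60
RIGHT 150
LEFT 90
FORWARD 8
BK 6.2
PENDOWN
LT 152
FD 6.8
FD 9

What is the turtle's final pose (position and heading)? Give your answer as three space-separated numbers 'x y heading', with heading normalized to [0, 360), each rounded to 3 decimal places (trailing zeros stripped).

Executing turtle program step by step:
Start: pos=(9,-10), heading=225, pen down
FD 7.4: (9,-10) -> (3.767,-15.233) [heading=225, draw]
FD 1.2: (3.767,-15.233) -> (2.919,-16.081) [heading=225, draw]
FD 8.6: (2.919,-16.081) -> (-3.162,-22.162) [heading=225, draw]
RT 60: heading 225 -> 165
RT 150: heading 165 -> 15
LT 90: heading 15 -> 105
FD 8: (-3.162,-22.162) -> (-5.233,-14.435) [heading=105, draw]
BK 6.2: (-5.233,-14.435) -> (-3.628,-20.424) [heading=105, draw]
PD: pen down
LT 152: heading 105 -> 257
FD 6.8: (-3.628,-20.424) -> (-5.158,-27.049) [heading=257, draw]
FD 9: (-5.158,-27.049) -> (-7.182,-35.819) [heading=257, draw]
Final: pos=(-7.182,-35.819), heading=257, 7 segment(s) drawn

Answer: -7.182 -35.819 257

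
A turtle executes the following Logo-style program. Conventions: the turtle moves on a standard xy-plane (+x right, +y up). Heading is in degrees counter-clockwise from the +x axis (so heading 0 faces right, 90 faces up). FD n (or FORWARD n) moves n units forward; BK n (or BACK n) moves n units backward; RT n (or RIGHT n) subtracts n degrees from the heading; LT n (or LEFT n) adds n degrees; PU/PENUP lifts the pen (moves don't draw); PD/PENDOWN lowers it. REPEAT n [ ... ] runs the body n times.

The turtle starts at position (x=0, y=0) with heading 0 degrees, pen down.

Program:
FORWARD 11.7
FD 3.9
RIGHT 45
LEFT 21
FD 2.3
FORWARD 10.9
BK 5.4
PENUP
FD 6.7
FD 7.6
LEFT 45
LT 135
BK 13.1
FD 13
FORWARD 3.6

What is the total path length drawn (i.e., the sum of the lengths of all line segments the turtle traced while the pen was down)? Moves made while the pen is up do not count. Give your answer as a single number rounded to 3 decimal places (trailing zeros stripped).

Executing turtle program step by step:
Start: pos=(0,0), heading=0, pen down
FD 11.7: (0,0) -> (11.7,0) [heading=0, draw]
FD 3.9: (11.7,0) -> (15.6,0) [heading=0, draw]
RT 45: heading 0 -> 315
LT 21: heading 315 -> 336
FD 2.3: (15.6,0) -> (17.701,-0.935) [heading=336, draw]
FD 10.9: (17.701,-0.935) -> (27.659,-5.369) [heading=336, draw]
BK 5.4: (27.659,-5.369) -> (22.726,-3.173) [heading=336, draw]
PU: pen up
FD 6.7: (22.726,-3.173) -> (28.846,-5.898) [heading=336, move]
FD 7.6: (28.846,-5.898) -> (35.789,-8.989) [heading=336, move]
LT 45: heading 336 -> 21
LT 135: heading 21 -> 156
BK 13.1: (35.789,-8.989) -> (47.757,-14.317) [heading=156, move]
FD 13: (47.757,-14.317) -> (35.881,-9.03) [heading=156, move]
FD 3.6: (35.881,-9.03) -> (32.592,-7.565) [heading=156, move]
Final: pos=(32.592,-7.565), heading=156, 5 segment(s) drawn

Segment lengths:
  seg 1: (0,0) -> (11.7,0), length = 11.7
  seg 2: (11.7,0) -> (15.6,0), length = 3.9
  seg 3: (15.6,0) -> (17.701,-0.935), length = 2.3
  seg 4: (17.701,-0.935) -> (27.659,-5.369), length = 10.9
  seg 5: (27.659,-5.369) -> (22.726,-3.173), length = 5.4
Total = 34.2

Answer: 34.2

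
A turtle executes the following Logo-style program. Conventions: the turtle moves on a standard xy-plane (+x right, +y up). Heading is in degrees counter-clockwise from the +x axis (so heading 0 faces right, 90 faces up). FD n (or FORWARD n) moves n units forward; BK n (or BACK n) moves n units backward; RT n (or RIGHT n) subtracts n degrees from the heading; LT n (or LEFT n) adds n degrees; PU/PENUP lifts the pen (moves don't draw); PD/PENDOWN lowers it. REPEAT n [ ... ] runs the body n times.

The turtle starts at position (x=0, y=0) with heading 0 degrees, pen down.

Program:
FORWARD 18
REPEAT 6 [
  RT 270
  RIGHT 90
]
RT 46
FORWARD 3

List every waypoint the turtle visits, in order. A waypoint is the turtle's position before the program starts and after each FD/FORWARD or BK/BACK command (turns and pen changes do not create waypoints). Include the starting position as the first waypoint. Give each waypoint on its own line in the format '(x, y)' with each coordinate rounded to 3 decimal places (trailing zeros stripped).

Answer: (0, 0)
(18, 0)
(20.084, -2.158)

Derivation:
Executing turtle program step by step:
Start: pos=(0,0), heading=0, pen down
FD 18: (0,0) -> (18,0) [heading=0, draw]
REPEAT 6 [
  -- iteration 1/6 --
  RT 270: heading 0 -> 90
  RT 90: heading 90 -> 0
  -- iteration 2/6 --
  RT 270: heading 0 -> 90
  RT 90: heading 90 -> 0
  -- iteration 3/6 --
  RT 270: heading 0 -> 90
  RT 90: heading 90 -> 0
  -- iteration 4/6 --
  RT 270: heading 0 -> 90
  RT 90: heading 90 -> 0
  -- iteration 5/6 --
  RT 270: heading 0 -> 90
  RT 90: heading 90 -> 0
  -- iteration 6/6 --
  RT 270: heading 0 -> 90
  RT 90: heading 90 -> 0
]
RT 46: heading 0 -> 314
FD 3: (18,0) -> (20.084,-2.158) [heading=314, draw]
Final: pos=(20.084,-2.158), heading=314, 2 segment(s) drawn
Waypoints (3 total):
(0, 0)
(18, 0)
(20.084, -2.158)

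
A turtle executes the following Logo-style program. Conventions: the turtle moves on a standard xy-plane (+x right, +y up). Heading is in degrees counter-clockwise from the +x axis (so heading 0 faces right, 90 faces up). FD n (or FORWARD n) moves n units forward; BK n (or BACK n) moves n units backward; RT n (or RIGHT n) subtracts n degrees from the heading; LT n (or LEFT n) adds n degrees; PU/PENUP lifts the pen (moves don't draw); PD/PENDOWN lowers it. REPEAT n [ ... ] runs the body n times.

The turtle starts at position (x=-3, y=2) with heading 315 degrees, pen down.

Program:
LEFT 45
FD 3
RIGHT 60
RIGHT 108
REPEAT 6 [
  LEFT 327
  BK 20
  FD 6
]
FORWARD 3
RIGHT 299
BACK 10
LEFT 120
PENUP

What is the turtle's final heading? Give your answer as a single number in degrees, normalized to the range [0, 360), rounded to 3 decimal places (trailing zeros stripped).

Answer: 175

Derivation:
Executing turtle program step by step:
Start: pos=(-3,2), heading=315, pen down
LT 45: heading 315 -> 0
FD 3: (-3,2) -> (0,2) [heading=0, draw]
RT 60: heading 0 -> 300
RT 108: heading 300 -> 192
REPEAT 6 [
  -- iteration 1/6 --
  LT 327: heading 192 -> 159
  BK 20: (0,2) -> (18.672,-5.167) [heading=159, draw]
  FD 6: (18.672,-5.167) -> (13.07,-3.017) [heading=159, draw]
  -- iteration 2/6 --
  LT 327: heading 159 -> 126
  BK 20: (13.07,-3.017) -> (24.826,-19.197) [heading=126, draw]
  FD 6: (24.826,-19.197) -> (21.299,-14.343) [heading=126, draw]
  -- iteration 3/6 --
  LT 327: heading 126 -> 93
  BK 20: (21.299,-14.343) -> (22.346,-34.316) [heading=93, draw]
  FD 6: (22.346,-34.316) -> (22.032,-28.324) [heading=93, draw]
  -- iteration 4/6 --
  LT 327: heading 93 -> 60
  BK 20: (22.032,-28.324) -> (12.032,-45.645) [heading=60, draw]
  FD 6: (12.032,-45.645) -> (15.032,-40.449) [heading=60, draw]
  -- iteration 5/6 --
  LT 327: heading 60 -> 27
  BK 20: (15.032,-40.449) -> (-2.788,-49.528) [heading=27, draw]
  FD 6: (-2.788,-49.528) -> (2.558,-46.804) [heading=27, draw]
  -- iteration 6/6 --
  LT 327: heading 27 -> 354
  BK 20: (2.558,-46.804) -> (-17.333,-44.714) [heading=354, draw]
  FD 6: (-17.333,-44.714) -> (-11.366,-45.341) [heading=354, draw]
]
FD 3: (-11.366,-45.341) -> (-8.382,-45.655) [heading=354, draw]
RT 299: heading 354 -> 55
BK 10: (-8.382,-45.655) -> (-14.118,-53.846) [heading=55, draw]
LT 120: heading 55 -> 175
PU: pen up
Final: pos=(-14.118,-53.846), heading=175, 15 segment(s) drawn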